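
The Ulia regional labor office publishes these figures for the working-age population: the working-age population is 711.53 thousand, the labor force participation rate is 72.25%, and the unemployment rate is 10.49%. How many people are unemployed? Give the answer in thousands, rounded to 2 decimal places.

Labor force = 0.7225 × 711.53 = 514.08 thousand.
Unemployed = 0.1049 × 514.08 ≈ 53.93 thousand.

About 53.93 thousand are unemployed.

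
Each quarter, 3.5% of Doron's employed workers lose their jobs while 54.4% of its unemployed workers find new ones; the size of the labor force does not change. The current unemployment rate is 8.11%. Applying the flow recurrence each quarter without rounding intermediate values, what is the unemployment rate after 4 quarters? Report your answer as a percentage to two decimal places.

Unemployment rate after four quarters ≈ 6.11%.

With a fixed labor force, u_{t+1} = u_t + s·(1−u_t) − f·u_t = u_t·(1−s−f) + s.
Here 1−s−f = 0.421 and s = 0.035.
u_1 = 0.081100 × 0.421 + 0.035 = 0.069143.
u_2 = 0.069143 × 0.421 + 0.035 = 0.064109.
u_3 = 0.064109 × 0.421 + 0.035 = 0.061990.
u_4 = 0.061990 × 0.421 + 0.035 = 0.061098.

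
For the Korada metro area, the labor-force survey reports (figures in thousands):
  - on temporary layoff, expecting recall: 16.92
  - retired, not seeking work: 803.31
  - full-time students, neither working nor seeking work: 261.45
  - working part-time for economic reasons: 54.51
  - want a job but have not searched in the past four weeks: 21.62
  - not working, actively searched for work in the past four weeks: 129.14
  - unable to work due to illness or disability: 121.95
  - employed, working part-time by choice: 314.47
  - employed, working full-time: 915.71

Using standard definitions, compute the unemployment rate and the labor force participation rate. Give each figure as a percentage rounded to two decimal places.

Employed = 54.51 + 314.47 + 915.71 = 1,284.69 thousand (anyone who worked, including part-time for economic reasons, counts as employed).
Unemployed = 16.92 + 129.14 = 146.06 thousand (jobless and actively searching, or on temporary layoff).
Labor force = 1,284.69 + 146.06 = 1,430.75 thousand.
Not in labor force = 803.31 + 261.45 + 21.62 + 121.95 = 1,208.33 thousand (those not working and not actively searching are outside the labor force — including those who want a job but have given up searching).
Civilian working-age population = 1,430.75 + 1,208.33 = 2,639.08 thousand.
Unemployment rate = 146.06 / 1,430.75 = 10.21%.
Labor force participation rate = 1,430.75 / 2,639.08 = 54.21%.

Unemployment rate ≈ 10.21%; labor force participation rate ≈ 54.21%.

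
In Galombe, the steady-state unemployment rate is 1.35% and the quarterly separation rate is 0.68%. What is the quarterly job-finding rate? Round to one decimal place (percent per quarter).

From u* = s/(s+f): f = s·(1−u)/u.
f = 0.68 × (1 − 0.0135) / 0.0135 = 0.6708 / 0.0135 ≈ 49.7% per quarter.

Job-finding rate ≈ 49.7% per quarter.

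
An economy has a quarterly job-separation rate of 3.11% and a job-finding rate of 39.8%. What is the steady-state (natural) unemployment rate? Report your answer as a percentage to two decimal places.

At steady state the flows balance: s·E = f·U, so U/(E+U) = s/(s+f).
u* = 3.11 / (3.11 + 39.8) = 3.11 / 42.91 = 7.25%.

Steady-state unemployment rate ≈ 7.25%.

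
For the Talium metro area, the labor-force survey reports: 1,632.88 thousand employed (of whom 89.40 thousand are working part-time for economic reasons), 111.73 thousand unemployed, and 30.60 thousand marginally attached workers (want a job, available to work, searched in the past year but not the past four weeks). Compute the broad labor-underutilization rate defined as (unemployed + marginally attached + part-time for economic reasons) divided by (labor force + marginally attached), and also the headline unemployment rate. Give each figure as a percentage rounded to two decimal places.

Broad underutilization rate ≈ 13.05%; headline unemployment rate ≈ 6.40%.

Labor force = 1,632.88 + 111.73 = 1,744.61 thousand.
Numerator = 111.73 + 30.60 + 89.40 = 231.73 thousand.
Denominator = 1,744.61 + 30.60 = 1,775.21 thousand.
Broad rate = 231.73 / 1,775.21 = 13.05%.
Headline unemployment rate = 111.73 / 1,744.61 = 6.40%.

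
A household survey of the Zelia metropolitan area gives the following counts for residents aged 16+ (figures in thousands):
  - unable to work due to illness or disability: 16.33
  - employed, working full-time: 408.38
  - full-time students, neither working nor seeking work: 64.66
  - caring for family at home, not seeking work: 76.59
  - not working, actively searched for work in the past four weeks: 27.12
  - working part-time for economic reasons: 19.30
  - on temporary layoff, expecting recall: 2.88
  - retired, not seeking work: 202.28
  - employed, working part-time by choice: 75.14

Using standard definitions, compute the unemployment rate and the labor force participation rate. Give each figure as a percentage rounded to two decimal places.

Unemployment rate ≈ 5.63%; labor force participation rate ≈ 59.69%.

Employed = 408.38 + 19.30 + 75.14 = 502.82 thousand (anyone who worked, including part-time for economic reasons, counts as employed).
Unemployed = 27.12 + 2.88 = 30.00 thousand (jobless and actively searching, or on temporary layoff).
Labor force = 502.82 + 30.00 = 532.82 thousand.
Not in labor force = 16.33 + 64.66 + 76.59 + 202.28 = 359.86 thousand (those not working and not actively searching are outside the labor force).
Civilian working-age population = 532.82 + 359.86 = 892.68 thousand.
Unemployment rate = 30.00 / 532.82 = 5.63%.
Labor force participation rate = 532.82 / 892.68 = 59.69%.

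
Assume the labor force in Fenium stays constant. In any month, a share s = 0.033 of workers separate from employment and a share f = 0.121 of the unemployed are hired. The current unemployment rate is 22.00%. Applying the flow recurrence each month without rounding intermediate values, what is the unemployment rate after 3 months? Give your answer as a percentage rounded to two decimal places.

With a fixed labor force, u_{t+1} = u_t + s·(1−u_t) − f·u_t = u_t·(1−s−f) + s.
Here 1−s−f = 0.846 and s = 0.033.
u_1 = 0.220000 × 0.846 + 0.033 = 0.219120.
u_2 = 0.219120 × 0.846 + 0.033 = 0.218376.
u_3 = 0.218376 × 0.846 + 0.033 = 0.217746.

Unemployment rate after three months ≈ 21.77%.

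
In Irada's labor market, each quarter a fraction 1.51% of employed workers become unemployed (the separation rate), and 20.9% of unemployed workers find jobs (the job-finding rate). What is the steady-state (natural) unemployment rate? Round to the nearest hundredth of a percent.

At steady state the flows balance: s·E = f·U, so U/(E+U) = s/(s+f).
u* = 1.51 / (1.51 + 20.9) = 1.51 / 22.41 = 6.74%.

Steady-state unemployment rate ≈ 6.74%.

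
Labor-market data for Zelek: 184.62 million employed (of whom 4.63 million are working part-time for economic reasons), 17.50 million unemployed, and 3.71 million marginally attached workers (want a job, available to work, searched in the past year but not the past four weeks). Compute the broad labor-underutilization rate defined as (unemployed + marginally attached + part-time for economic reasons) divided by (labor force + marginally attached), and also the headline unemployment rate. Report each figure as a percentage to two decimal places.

Broad underutilization rate ≈ 12.55%; headline unemployment rate ≈ 8.66%.

Labor force = 184.62 + 17.50 = 202.12 million.
Numerator = 17.50 + 3.71 + 4.63 = 25.84 million.
Denominator = 202.12 + 3.71 = 205.83 million.
Broad rate = 25.84 / 205.83 = 12.55%.
Headline unemployment rate = 17.50 / 202.12 = 8.66%.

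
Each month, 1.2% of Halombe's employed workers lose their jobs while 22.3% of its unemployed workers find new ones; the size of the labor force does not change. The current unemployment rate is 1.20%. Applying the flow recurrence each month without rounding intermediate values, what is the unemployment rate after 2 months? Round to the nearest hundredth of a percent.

With a fixed labor force, u_{t+1} = u_t + s·(1−u_t) − f·u_t = u_t·(1−s−f) + s.
Here 1−s−f = 0.765 and s = 0.012.
u_1 = 0.012000 × 0.765 + 0.012 = 0.021180.
u_2 = 0.021180 × 0.765 + 0.012 = 0.028203.

Unemployment rate after two months ≈ 2.82%.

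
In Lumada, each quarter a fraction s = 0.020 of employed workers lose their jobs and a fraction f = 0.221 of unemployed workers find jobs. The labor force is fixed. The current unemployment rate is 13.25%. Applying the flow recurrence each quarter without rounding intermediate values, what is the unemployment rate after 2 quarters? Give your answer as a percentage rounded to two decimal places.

Unemployment rate after two quarters ≈ 11.15%.

With a fixed labor force, u_{t+1} = u_t + s·(1−u_t) − f·u_t = u_t·(1−s−f) + s.
Here 1−s−f = 0.759 and s = 0.020.
u_1 = 0.132500 × 0.759 + 0.020 = 0.120568.
u_2 = 0.120568 × 0.759 + 0.020 = 0.111511.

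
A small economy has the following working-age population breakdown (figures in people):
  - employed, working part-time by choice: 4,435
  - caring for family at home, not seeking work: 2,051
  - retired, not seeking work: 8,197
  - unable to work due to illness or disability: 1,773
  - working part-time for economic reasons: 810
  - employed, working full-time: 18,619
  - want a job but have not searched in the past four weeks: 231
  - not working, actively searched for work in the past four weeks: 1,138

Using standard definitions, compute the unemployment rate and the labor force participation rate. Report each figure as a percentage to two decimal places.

Employed = 4,435 + 810 + 18,619 = 23,864 (anyone who worked, including part-time for economic reasons, counts as employed).
Unemployed = 1,138.
Labor force = 23,864 + 1,138 = 25,002.
Not in labor force = 2,051 + 8,197 + 1,773 + 231 = 12,252 (those not working and not actively searching are outside the labor force — including those who want a job but have given up searching).
Civilian working-age population = 25,002 + 12,252 = 37,254.
Unemployment rate = 1,138 / 25,002 = 4.55%.
Labor force participation rate = 25,002 / 37,254 = 67.11%.

Unemployment rate ≈ 4.55%; labor force participation rate ≈ 67.11%.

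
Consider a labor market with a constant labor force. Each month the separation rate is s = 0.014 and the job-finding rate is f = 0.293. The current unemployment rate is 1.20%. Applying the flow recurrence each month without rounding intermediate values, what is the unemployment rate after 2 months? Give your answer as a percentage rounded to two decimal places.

With a fixed labor force, u_{t+1} = u_t + s·(1−u_t) − f·u_t = u_t·(1−s−f) + s.
Here 1−s−f = 0.693 and s = 0.014.
u_1 = 0.012000 × 0.693 + 0.014 = 0.022316.
u_2 = 0.022316 × 0.693 + 0.014 = 0.029465.

Unemployment rate after two months ≈ 2.95%.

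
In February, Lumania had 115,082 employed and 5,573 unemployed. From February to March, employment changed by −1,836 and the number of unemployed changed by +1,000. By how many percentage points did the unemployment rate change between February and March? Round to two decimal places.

February: labor force = 115,082 + 5,573 = 120,655; u = 5,573/120,655 = 4.62%.
March: labor force = 113,246 + 6,573 = 119,819; u = 6,573/119,819 = 5.49%.
Change = 5.49% − 4.62% = +0.87 pp.

The unemployment rate changed by +0.87 percentage points.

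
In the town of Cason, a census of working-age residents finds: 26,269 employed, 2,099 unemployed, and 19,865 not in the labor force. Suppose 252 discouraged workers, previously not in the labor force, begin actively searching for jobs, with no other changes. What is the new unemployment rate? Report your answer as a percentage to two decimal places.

Initially, labor force = 26,269 + 2,099 = 28,368, so u = 2,099/28,368 = 7.40%.
After the change, unemployed and labor force both rise by 252 → E = 26,269, U = 2,351, labor force = 28,620.
New unemployment rate = 2,351 / 28,620 = 8.21%.

New unemployment rate ≈ 8.21%.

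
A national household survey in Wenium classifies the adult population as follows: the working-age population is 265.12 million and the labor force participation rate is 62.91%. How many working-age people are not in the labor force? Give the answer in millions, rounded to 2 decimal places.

Share not in the labor force = 1 − 0.6291 = 0.3709.
Not in labor force = 0.3709 × 265.12 ≈ 98.33 million.

About 98.33 million are not in the labor force.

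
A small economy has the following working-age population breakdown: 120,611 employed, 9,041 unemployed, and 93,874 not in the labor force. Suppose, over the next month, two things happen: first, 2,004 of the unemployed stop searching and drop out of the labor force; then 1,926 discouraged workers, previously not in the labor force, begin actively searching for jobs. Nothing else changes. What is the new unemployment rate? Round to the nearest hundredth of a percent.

Initially, labor force = 120,611 + 9,041 = 129,652, so u = 9,041/129,652 = 6.97%.
After the first change, unemployed and labor force both fall by 2,004 → E = 120,611, U = 7,037, labor force = 127,648.
After the second change, unemployed and labor force both rise by 1,926 → E = 120,611, U = 8,963, labor force = 129,574.
New unemployment rate = 8,963 / 129,574 = 6.92%.

New unemployment rate ≈ 6.92%.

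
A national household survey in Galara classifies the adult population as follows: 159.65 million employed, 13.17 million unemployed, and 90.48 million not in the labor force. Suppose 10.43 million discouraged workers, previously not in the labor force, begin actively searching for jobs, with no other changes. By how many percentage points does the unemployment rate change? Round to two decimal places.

The unemployment rate changes by +5.26 percentage points.

Initially, labor force = 159.65 + 13.17 = 172.82 million, so u = 13.17/172.82 = 7.62%.
After the change, unemployed and labor force both rise by 10.43 → E = 159.65, U = 23.60, labor force = 183.25 million.
New unemployment rate = 23.60 / 183.25 = 12.88%.
Change = 12.88% − 7.62% = +5.26 percentage points.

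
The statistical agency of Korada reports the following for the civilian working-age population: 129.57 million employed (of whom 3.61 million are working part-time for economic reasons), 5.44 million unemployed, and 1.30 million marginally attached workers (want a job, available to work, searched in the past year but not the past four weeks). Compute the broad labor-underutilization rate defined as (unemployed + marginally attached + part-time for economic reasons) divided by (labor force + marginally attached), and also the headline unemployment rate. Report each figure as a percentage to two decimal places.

Broad underutilization rate ≈ 7.59%; headline unemployment rate ≈ 4.03%.

Labor force = 129.57 + 5.44 = 135.01 million.
Numerator = 5.44 + 1.30 + 3.61 = 10.35 million.
Denominator = 135.01 + 1.30 = 136.31 million.
Broad rate = 10.35 / 136.31 = 7.59%.
Headline unemployment rate = 5.44 / 135.01 = 4.03%.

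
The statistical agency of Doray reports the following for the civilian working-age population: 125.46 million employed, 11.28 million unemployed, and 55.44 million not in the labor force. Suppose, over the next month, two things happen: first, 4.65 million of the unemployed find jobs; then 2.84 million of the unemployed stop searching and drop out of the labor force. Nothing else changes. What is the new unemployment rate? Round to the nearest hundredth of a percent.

Initially, labor force = 125.46 + 11.28 = 136.74 million, so u = 11.28/136.74 = 8.25%.
After the first change, unemployed falls and employed rises by 4.65; labor force unchanged → E = 130.11, U = 6.63, labor force = 136.74 million.
After the second change, unemployed and labor force both fall by 2.84 → E = 130.11, U = 3.79, labor force = 133.90 million.
New unemployment rate = 3.79 / 133.90 = 2.83%.

New unemployment rate ≈ 2.83%.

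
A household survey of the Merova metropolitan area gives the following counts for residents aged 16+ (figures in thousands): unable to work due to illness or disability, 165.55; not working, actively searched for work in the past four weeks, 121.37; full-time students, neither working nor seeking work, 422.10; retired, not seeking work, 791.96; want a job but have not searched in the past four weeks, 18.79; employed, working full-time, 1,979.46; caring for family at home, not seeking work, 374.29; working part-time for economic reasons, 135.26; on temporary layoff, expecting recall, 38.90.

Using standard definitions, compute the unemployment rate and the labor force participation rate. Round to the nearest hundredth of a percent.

Unemployment rate ≈ 7.04%; labor force participation rate ≈ 56.20%.

Employed = 1,979.46 + 135.26 = 2,114.72 thousand (anyone who worked, including part-time for economic reasons, counts as employed).
Unemployed = 121.37 + 38.90 = 160.27 thousand (jobless and actively searching, or on temporary layoff).
Labor force = 2,114.72 + 160.27 = 2,274.99 thousand.
Not in labor force = 165.55 + 422.10 + 791.96 + 18.79 + 374.29 = 1,772.69 thousand (those not working and not actively searching are outside the labor force — including those who want a job but have given up searching).
Civilian working-age population = 2,274.99 + 1,772.69 = 4,047.68 thousand.
Unemployment rate = 160.27 / 2,274.99 = 7.04%.
Labor force participation rate = 2,274.99 / 4,047.68 = 56.20%.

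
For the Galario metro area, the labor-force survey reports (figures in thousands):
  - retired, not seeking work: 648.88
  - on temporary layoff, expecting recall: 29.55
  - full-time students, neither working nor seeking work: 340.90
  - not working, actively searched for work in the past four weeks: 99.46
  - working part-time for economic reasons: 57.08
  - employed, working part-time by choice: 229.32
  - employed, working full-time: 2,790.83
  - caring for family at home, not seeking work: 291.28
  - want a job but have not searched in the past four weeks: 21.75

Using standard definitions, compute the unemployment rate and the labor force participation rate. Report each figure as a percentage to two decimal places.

Employed = 57.08 + 229.32 + 2,790.83 = 3,077.23 thousand (anyone who worked, including part-time for economic reasons, counts as employed).
Unemployed = 29.55 + 99.46 = 129.01 thousand (jobless and actively searching, or on temporary layoff).
Labor force = 3,077.23 + 129.01 = 3,206.24 thousand.
Not in labor force = 648.88 + 340.90 + 291.28 + 21.75 = 1,302.81 thousand (those not working and not actively searching are outside the labor force — including those who want a job but have given up searching).
Civilian working-age population = 3,206.24 + 1,302.81 = 4,509.05 thousand.
Unemployment rate = 129.01 / 3,206.24 = 4.02%.
Labor force participation rate = 3,206.24 / 4,509.05 = 71.11%.

Unemployment rate ≈ 4.02%; labor force participation rate ≈ 71.11%.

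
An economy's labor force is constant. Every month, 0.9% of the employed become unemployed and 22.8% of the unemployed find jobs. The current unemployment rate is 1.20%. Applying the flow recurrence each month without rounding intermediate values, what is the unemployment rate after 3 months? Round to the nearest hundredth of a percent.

With a fixed labor force, u_{t+1} = u_t + s·(1−u_t) − f·u_t = u_t·(1−s−f) + s.
Here 1−s−f = 0.763 and s = 0.009.
u_1 = 0.012000 × 0.763 + 0.009 = 0.018156.
u_2 = 0.018156 × 0.763 + 0.009 = 0.022853.
u_3 = 0.022853 × 0.763 + 0.009 = 0.026437.

Unemployment rate after three months ≈ 2.64%.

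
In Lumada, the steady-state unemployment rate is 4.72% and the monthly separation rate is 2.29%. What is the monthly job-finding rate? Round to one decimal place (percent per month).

Job-finding rate ≈ 46.2% per month.

From u* = s/(s+f): f = s·(1−u)/u.
f = 2.29 × (1 − 0.0472) / 0.0472 = 2.1819 / 0.0472 ≈ 46.2% per month.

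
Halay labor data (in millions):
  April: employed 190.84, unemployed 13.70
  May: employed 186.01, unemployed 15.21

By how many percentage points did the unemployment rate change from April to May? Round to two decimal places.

April: labor force = 190.84 + 13.70 = 204.54; u = 13.70/204.54 = 6.70%.
May: labor force = 186.01 + 15.21 = 201.22; u = 15.21/201.22 = 7.56%.
Change = 7.56% − 6.70% = +0.86 pp.

The unemployment rate changed by +0.86 percentage points.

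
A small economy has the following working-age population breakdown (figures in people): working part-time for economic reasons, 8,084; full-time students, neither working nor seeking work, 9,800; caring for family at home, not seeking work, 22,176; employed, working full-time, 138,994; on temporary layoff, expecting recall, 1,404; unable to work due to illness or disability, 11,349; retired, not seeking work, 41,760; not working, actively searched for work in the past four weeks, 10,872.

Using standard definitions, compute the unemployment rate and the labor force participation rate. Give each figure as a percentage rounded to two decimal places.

Employed = 8,084 + 138,994 = 147,078 (anyone who worked, including part-time for economic reasons, counts as employed).
Unemployed = 1,404 + 10,872 = 12,276 (jobless and actively searching, or on temporary layoff).
Labor force = 147,078 + 12,276 = 159,354.
Not in labor force = 9,800 + 22,176 + 11,349 + 41,760 = 85,085 (those not working and not actively searching are outside the labor force).
Civilian working-age population = 159,354 + 85,085 = 244,439.
Unemployment rate = 12,276 / 159,354 = 7.70%.
Labor force participation rate = 159,354 / 244,439 = 65.19%.

Unemployment rate ≈ 7.70%; labor force participation rate ≈ 65.19%.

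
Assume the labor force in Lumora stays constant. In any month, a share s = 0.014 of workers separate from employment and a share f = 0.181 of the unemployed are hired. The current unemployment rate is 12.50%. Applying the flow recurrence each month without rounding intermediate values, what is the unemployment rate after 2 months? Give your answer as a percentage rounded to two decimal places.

With a fixed labor force, u_{t+1} = u_t + s·(1−u_t) − f·u_t = u_t·(1−s−f) + s.
Here 1−s−f = 0.805 and s = 0.014.
u_1 = 0.125000 × 0.805 + 0.014 = 0.114625.
u_2 = 0.114625 × 0.805 + 0.014 = 0.106273.

Unemployment rate after two months ≈ 10.63%.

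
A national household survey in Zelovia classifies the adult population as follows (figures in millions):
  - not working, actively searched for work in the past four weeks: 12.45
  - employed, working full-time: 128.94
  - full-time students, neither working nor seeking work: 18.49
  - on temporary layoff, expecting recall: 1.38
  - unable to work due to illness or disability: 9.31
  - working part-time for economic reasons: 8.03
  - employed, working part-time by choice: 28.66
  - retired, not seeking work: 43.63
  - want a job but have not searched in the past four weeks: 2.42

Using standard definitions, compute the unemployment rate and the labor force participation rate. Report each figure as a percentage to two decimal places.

Unemployment rate ≈ 7.71%; labor force participation rate ≈ 70.85%.

Employed = 128.94 + 8.03 + 28.66 = 165.63 million (anyone who worked, including part-time for economic reasons, counts as employed).
Unemployed = 12.45 + 1.38 = 13.83 million (jobless and actively searching, or on temporary layoff).
Labor force = 165.63 + 13.83 = 179.46 million.
Not in labor force = 18.49 + 9.31 + 43.63 + 2.42 = 73.85 million (those not working and not actively searching are outside the labor force — including those who want a job but have given up searching).
Civilian working-age population = 179.46 + 73.85 = 253.31 million.
Unemployment rate = 13.83 / 179.46 = 7.71%.
Labor force participation rate = 179.46 / 253.31 = 70.85%.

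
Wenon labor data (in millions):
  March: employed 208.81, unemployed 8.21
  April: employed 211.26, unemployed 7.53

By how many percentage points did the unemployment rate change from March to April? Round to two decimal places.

March: labor force = 208.81 + 8.21 = 217.02; u = 8.21/217.02 = 3.78%.
April: labor force = 211.26 + 7.53 = 218.79; u = 7.53/218.79 = 3.44%.
Change = 3.44% − 3.78% = −0.34 pp.

The unemployment rate changed by −0.34 percentage points.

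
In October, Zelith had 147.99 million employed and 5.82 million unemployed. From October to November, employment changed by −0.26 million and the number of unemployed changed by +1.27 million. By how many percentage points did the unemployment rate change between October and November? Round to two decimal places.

October: labor force = 147.99 + 5.82 = 153.81; u = 5.82/153.81 = 3.78%.
November: labor force = 147.73 + 7.09 = 154.82; u = 7.09/154.82 = 4.58%.
Change = 4.58% − 3.78% = +0.80 pp.

The unemployment rate changed by +0.80 percentage points.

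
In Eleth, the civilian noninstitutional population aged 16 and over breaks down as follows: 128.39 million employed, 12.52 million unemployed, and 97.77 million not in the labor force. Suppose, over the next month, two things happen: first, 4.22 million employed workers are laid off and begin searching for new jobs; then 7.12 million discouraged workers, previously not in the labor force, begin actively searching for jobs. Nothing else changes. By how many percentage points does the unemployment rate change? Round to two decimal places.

Initially, labor force = 128.39 + 12.52 = 140.91 million, so u = 12.52/140.91 = 8.89%.
After the first change, employed falls and unemployed rises by 4.22; labor force unchanged → E = 124.17, U = 16.74, labor force = 140.91 million.
After the second change, unemployed and labor force both rise by 7.12 → E = 124.17, U = 23.86, labor force = 148.03 million.
New unemployment rate = 23.86 / 148.03 = 16.12%.
Change = 16.12% − 8.89% = +7.23 percentage points.

The unemployment rate changes by +7.23 percentage points.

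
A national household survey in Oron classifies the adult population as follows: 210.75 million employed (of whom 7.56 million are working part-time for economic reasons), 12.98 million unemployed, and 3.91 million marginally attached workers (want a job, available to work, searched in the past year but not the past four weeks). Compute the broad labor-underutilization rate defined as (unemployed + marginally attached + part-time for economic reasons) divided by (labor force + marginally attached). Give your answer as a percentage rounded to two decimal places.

Broad underutilization rate ≈ 10.74%.

Labor force = 210.75 + 12.98 = 223.73 million.
Numerator = 12.98 + 3.91 + 7.56 = 24.45 million.
Denominator = 223.73 + 3.91 = 227.64 million.
Broad rate = 24.45 / 227.64 = 10.74%.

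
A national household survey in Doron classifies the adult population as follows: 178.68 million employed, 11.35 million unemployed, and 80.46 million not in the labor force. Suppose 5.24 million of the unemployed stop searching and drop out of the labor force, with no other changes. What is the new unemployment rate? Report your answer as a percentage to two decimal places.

New unemployment rate ≈ 3.31%.

Initially, labor force = 178.68 + 11.35 = 190.03 million, so u = 11.35/190.03 = 5.97%.
After the change, unemployed and labor force both fall by 5.24 → E = 178.68, U = 6.11, labor force = 184.79 million.
New unemployment rate = 6.11 / 184.79 = 3.31%.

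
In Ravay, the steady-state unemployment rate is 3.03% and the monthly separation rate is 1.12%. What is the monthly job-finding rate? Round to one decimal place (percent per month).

Job-finding rate ≈ 35.8% per month.

From u* = s/(s+f): f = s·(1−u)/u.
f = 1.12 × (1 − 0.0303) / 0.0303 = 1.0861 / 0.0303 ≈ 35.8% per month.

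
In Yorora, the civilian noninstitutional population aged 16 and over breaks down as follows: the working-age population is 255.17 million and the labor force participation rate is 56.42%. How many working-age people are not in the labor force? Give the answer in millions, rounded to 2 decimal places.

Share not in the labor force = 1 − 0.5642 = 0.4358.
Not in labor force = 0.4358 × 255.17 ≈ 111.20 million.

About 111.20 million are not in the labor force.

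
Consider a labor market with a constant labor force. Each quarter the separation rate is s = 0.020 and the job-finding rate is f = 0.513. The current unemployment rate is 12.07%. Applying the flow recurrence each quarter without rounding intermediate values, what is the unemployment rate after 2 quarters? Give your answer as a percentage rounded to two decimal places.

With a fixed labor force, u_{t+1} = u_t + s·(1−u_t) − f·u_t = u_t·(1−s−f) + s.
Here 1−s−f = 0.467 and s = 0.020.
u_1 = 0.120700 × 0.467 + 0.020 = 0.076367.
u_2 = 0.076367 × 0.467 + 0.020 = 0.055663.

Unemployment rate after two quarters ≈ 5.57%.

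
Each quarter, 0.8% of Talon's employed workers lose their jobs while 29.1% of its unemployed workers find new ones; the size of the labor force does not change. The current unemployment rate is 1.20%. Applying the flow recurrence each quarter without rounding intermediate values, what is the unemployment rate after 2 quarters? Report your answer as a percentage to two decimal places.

With a fixed labor force, u_{t+1} = u_t + s·(1−u_t) − f·u_t = u_t·(1−s−f) + s.
Here 1−s−f = 0.701 and s = 0.008.
u_1 = 0.012000 × 0.701 + 0.008 = 0.016412.
u_2 = 0.016412 × 0.701 + 0.008 = 0.019505.

Unemployment rate after two quarters ≈ 1.95%.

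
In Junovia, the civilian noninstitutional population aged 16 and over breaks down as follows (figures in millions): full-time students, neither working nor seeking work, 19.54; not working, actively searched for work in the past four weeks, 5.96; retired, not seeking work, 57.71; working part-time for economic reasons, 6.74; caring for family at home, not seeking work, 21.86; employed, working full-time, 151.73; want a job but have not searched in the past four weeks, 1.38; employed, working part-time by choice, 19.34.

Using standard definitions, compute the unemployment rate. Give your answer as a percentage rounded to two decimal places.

Employed = 6.74 + 151.73 + 19.34 = 177.81 million (anyone who worked, including part-time for economic reasons, counts as employed).
Unemployed = 5.96 million.
Labor force = 177.81 + 5.96 = 183.77 million.
Unemployment rate = 5.96 / 183.77 = 3.24%.

Unemployment rate ≈ 3.24%.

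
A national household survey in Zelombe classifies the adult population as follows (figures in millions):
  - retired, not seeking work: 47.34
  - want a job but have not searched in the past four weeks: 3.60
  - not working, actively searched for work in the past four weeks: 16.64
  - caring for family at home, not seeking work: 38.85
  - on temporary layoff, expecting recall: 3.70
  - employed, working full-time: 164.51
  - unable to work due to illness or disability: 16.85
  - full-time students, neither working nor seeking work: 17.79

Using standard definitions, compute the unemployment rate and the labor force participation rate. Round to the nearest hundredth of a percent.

Unemployment rate ≈ 11.00%; labor force participation rate ≈ 59.77%.

Employed = 164.51 million.
Unemployed = 16.64 + 3.70 = 20.34 million (jobless and actively searching, or on temporary layoff).
Labor force = 164.51 + 20.34 = 184.85 million.
Not in labor force = 47.34 + 3.60 + 38.85 + 16.85 + 17.79 = 124.43 million (those not working and not actively searching are outside the labor force — including those who want a job but have given up searching).
Civilian working-age population = 184.85 + 124.43 = 309.28 million.
Unemployment rate = 20.34 / 184.85 = 11.00%.
Labor force participation rate = 184.85 / 309.28 = 59.77%.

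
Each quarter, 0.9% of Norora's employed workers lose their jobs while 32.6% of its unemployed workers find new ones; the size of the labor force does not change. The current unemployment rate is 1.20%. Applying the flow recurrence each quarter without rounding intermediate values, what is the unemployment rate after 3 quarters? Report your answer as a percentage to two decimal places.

Unemployment rate after three quarters ≈ 2.25%.

With a fixed labor force, u_{t+1} = u_t + s·(1−u_t) − f·u_t = u_t·(1−s−f) + s.
Here 1−s−f = 0.665 and s = 0.009.
u_1 = 0.012000 × 0.665 + 0.009 = 0.016980.
u_2 = 0.016980 × 0.665 + 0.009 = 0.020292.
u_3 = 0.020292 × 0.665 + 0.009 = 0.022494.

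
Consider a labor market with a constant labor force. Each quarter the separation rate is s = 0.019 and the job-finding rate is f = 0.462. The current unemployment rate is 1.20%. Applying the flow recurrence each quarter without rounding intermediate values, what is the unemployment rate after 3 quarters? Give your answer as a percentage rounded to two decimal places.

Unemployment rate after three quarters ≈ 3.57%.

With a fixed labor force, u_{t+1} = u_t + s·(1−u_t) − f·u_t = u_t·(1−s−f) + s.
Here 1−s−f = 0.519 and s = 0.019.
u_1 = 0.012000 × 0.519 + 0.019 = 0.025228.
u_2 = 0.025228 × 0.519 + 0.019 = 0.032093.
u_3 = 0.032093 × 0.519 + 0.019 = 0.035656.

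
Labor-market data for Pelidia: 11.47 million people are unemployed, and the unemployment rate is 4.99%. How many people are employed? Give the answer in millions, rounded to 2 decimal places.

About 218.39 million are employed.

Labor force = U / u = 11.47 / 0.0499 ≈ 229.86 million.
Employed = labor force − unemployed = 229.86 − 11.47 = 218.39 million.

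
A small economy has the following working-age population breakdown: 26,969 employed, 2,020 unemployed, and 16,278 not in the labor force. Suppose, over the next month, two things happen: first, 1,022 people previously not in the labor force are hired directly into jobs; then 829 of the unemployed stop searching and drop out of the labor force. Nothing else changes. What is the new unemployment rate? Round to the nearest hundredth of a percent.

Initially, labor force = 26,969 + 2,020 = 28,989, so u = 2,020/28,989 = 6.97%.
After the first change, employed and labor force both rise by 1,022; unemployed unchanged → E = 27,991, U = 2,020, labor force = 30,011.
After the second change, unemployed and labor force both fall by 829 → E = 27,991, U = 1,191, labor force = 29,182.
New unemployment rate = 1,191 / 29,182 = 4.08%.

New unemployment rate ≈ 4.08%.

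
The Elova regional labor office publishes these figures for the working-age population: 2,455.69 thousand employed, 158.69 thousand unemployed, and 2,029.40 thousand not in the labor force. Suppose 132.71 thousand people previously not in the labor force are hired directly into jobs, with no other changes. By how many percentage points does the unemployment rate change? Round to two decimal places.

Initially, labor force = 2,455.69 + 158.69 = 2,614.38 thousand, so u = 158.69/2,614.38 = 6.07%.
After the change, employed and labor force both rise by 132.71; unemployed unchanged → E = 2,588.40, U = 158.69, labor force = 2,747.09 thousand.
New unemployment rate = 158.69 / 2,747.09 = 5.78%.
Change = 5.78% − 6.07% = −0.29 percentage points.

The unemployment rate changes by −0.29 percentage points.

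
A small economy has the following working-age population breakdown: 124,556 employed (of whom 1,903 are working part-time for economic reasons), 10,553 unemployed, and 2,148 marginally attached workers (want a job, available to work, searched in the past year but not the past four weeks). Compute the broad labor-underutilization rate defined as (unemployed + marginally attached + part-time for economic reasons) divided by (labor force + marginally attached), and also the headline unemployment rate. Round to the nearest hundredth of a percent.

Broad underutilization rate ≈ 10.64%; headline unemployment rate ≈ 7.81%.

Labor force = 124,556 + 10,553 = 135,109.
Numerator = 10,553 + 2,148 + 1,903 = 14,604.
Denominator = 135,109 + 2,148 = 137,257.
Broad rate = 14,604 / 137,257 = 10.64%.
Headline unemployment rate = 10,553 / 135,109 = 7.81%.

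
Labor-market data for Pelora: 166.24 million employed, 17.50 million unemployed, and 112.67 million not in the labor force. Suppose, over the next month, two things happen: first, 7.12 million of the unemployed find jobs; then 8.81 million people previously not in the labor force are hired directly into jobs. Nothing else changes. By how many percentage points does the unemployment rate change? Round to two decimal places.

The unemployment rate changes by −4.13 percentage points.

Initially, labor force = 166.24 + 17.50 = 183.74 million, so u = 17.50/183.74 = 9.52%.
After the first change, unemployed falls and employed rises by 7.12; labor force unchanged → E = 173.36, U = 10.38, labor force = 183.74 million.
After the second change, employed and labor force both rise by 8.81; unemployed unchanged → E = 182.17, U = 10.38, labor force = 192.55 million.
New unemployment rate = 10.38 / 192.55 = 5.39%.
Change = 5.39% − 9.52% = −4.13 percentage points.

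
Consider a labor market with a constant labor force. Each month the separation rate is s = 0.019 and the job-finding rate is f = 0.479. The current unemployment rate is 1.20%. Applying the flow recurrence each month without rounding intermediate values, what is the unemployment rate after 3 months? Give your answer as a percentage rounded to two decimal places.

Unemployment rate after three months ≈ 3.48%.

With a fixed labor force, u_{t+1} = u_t + s·(1−u_t) − f·u_t = u_t·(1−s−f) + s.
Here 1−s−f = 0.502 and s = 0.019.
u_1 = 0.012000 × 0.502 + 0.019 = 0.025024.
u_2 = 0.025024 × 0.502 + 0.019 = 0.031562.
u_3 = 0.031562 × 0.502 + 0.019 = 0.034844.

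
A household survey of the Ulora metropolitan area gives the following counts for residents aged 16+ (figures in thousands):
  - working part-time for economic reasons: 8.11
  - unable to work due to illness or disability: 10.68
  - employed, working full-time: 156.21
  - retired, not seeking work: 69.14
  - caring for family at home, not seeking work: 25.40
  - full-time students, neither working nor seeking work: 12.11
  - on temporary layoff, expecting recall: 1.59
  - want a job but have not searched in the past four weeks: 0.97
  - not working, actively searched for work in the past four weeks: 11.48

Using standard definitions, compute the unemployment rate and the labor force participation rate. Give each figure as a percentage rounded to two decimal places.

Unemployment rate ≈ 7.37%; labor force participation rate ≈ 59.99%.

Employed = 8.11 + 156.21 = 164.32 thousand (anyone who worked, including part-time for economic reasons, counts as employed).
Unemployed = 1.59 + 11.48 = 13.07 thousand (jobless and actively searching, or on temporary layoff).
Labor force = 164.32 + 13.07 = 177.39 thousand.
Not in labor force = 10.68 + 69.14 + 25.40 + 12.11 + 0.97 = 118.30 thousand (those not working and not actively searching are outside the labor force — including those who want a job but have given up searching).
Civilian working-age population = 177.39 + 118.30 = 295.69 thousand.
Unemployment rate = 13.07 / 177.39 = 7.37%.
Labor force participation rate = 177.39 / 295.69 = 59.99%.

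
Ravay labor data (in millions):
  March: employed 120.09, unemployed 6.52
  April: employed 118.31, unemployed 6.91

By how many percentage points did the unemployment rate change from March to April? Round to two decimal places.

The unemployment rate changed by +0.37 percentage points.

March: labor force = 120.09 + 6.52 = 126.61; u = 6.52/126.61 = 5.15%.
April: labor force = 118.31 + 6.91 = 125.22; u = 6.91/125.22 = 5.52%.
Change = 5.52% − 5.15% = +0.37 pp.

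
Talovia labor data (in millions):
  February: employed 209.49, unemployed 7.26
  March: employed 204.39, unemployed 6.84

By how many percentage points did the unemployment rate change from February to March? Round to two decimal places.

The unemployment rate changed by −0.11 percentage points.

February: labor force = 209.49 + 7.26 = 216.75; u = 7.26/216.75 = 3.35%.
March: labor force = 204.39 + 6.84 = 211.23; u = 6.84/211.23 = 3.24%.
Change = 3.24% − 3.35% = −0.11 pp.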